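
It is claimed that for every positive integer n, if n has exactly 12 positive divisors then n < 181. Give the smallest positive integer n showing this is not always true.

For n = 60, 72, 84, 90, …, 150, 156, 160 the conclusion holds.
n = 198: τ(198) = 12; 198 ≥ 181.
Hence n = 198 is a counterexample.

n = 198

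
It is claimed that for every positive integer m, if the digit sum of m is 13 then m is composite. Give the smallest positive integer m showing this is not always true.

For m = 49, 58 the conclusion holds.
m = 67: digit sum 13; 67 is prime, not composite.
So m = 67 is the smallest counterexample.

m = 67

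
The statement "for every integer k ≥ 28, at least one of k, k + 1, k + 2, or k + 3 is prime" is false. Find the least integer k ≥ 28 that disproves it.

We need the least integer k ≥ 28 for which k, k + 1, k + 2, k + 3 are all composite.
For k = 28, 29, 30, 31 the conclusion holds.
k = 32: 32 = 2 × 16; 33 = 3 × 11; 34 = 2 × 17; 35 = 5 × 7 — all composite.
So k = 32 is the smallest counterexample.

k = 32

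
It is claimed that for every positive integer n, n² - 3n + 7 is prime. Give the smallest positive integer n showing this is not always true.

n = 6

For n = 1, 2, 3, 4, 5 the conclusion holds.
n = 6: n² - 3n + 7 = 25 = 5 × 5, composite.
Thus n = 6 disproves the claim, and no smaller n works.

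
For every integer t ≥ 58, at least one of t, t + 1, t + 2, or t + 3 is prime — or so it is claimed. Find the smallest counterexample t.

t = 62

We need the least integer t ≥ 58 for which t, t + 1, t + 2, t + 3 are all composite.
The first 4 eligible values, up to t = 61, all satisfy the conclusion.
t = 62: 62 = 2 × 31; 63 = 3 × 21; 64 = 2 × 32; 65 = 5 × 13 — all composite.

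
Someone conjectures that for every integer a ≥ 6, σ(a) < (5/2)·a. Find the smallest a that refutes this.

A counterexample is any integer a ≥ 6 such that the claim fails; we check each in order.
For a = 6, 7, 8, 9, …, 21, 22, 23 the conclusion holds.
a = 24: σ(24) = 60; 60 ≥ 60.

a = 24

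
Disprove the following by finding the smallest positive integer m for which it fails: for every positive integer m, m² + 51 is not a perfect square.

For m = 1, 2, 3, 4, 5, 6 the conclusion holds.
m = 7: 7² + 51 = 100 = 10², a perfect square.
Thus m = 7 disproves the claim, and no smaller m works.

m = 7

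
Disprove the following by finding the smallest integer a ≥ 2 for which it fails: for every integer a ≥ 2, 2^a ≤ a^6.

a = 30

A counterexample is any integer a ≥ 2 such that 2^a > a^6; we check each in order.
For a = 2, 3, 4, 5, …, 27, 28, 29 the conclusion holds.
a = 30: 2^a = 1073741824 and a^6 = 729000000, so 1073741824 > 729000000.
So a = 30 is the smallest counterexample.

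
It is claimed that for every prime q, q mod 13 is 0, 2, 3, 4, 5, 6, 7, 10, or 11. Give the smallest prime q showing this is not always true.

We need the least prime q for which the claim fails.
For q = 2, 3, 5, 7, …, 37, 41, 43 the conclusion holds.
q = 47: 47 mod 13 = 8 — not in {0, 2, 3, 4, 5, 6, 7, 10, 11}.
Hence q = 47 is a counterexample.

q = 47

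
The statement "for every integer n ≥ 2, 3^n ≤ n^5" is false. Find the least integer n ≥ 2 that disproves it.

n = 11

Check each integer n ≥ 2 in order until 3^n > n^5.
The first 9 eligible values, up to n = 10, all satisfy the conclusion.
n = 11: 3^n = 177147 and n^5 = 161051, so 177147 > 161051.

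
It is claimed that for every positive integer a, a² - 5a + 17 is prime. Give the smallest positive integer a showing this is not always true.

a = 13

A counterexample is any positive integer a such that a² - 5a + 17 is not prime; we check each in order.
For a = 1, 2, 3, 4, …, 10, 11, 12 the conclusion holds.
a = 13: a² - 5a + 17 = 121 = 11 × 11, composite.
So a = 13 is the smallest counterexample.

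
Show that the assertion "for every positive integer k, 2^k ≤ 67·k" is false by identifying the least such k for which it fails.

k = 10

A counterexample is any positive integer k such that 2^k > 67·k; we check each in order.
For k = 1, 2, 3, 4, 5, 6, 7, 8, 9 the conclusion holds.
k = 10: 2^k = 1024 and 67·k = 670, so 1024 > 670.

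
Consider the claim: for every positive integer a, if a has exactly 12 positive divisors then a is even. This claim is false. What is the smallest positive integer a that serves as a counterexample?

a = 315

Check each positive integer a in order until a has exactly 12 positive divisors but a is odd.
For a = 60, 72, 84, 90, …, 294, 306, 308 the conclusion holds.
a = 315: divisors of 315: 12 divisors; 315 is odd.
So a = 315 is the smallest counterexample.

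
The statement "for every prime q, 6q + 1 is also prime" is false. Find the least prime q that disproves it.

q = 19

We need the least prime q for which 6q + 1 is not prime.
q = 2: 6q + 1 = 13, prime.
q = 3: 6q + 1 = 19, prime.
q = 5: 6q + 1 = 31, prime.
q = 7: 6q + 1 = 43, prime.
q = 11: 6q + 1 = 67, prime.
q = 13: 6q + 1 = 79, prime.
q = 17: 6q + 1 = 103, prime.
q = 19: 6q + 1 = 115 = 5 × 23, not prime.
Hence q = 19 is a counterexample.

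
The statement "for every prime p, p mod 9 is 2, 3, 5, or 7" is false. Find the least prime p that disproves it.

For p = 2, 3, 5, 7, 11 the conclusion holds.
p = 13: 13 mod 9 = 4 — not in {2, 3, 5, 7}.
So p = 13 is the smallest counterexample.

p = 13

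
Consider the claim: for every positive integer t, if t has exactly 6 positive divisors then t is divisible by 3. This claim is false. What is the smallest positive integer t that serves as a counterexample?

t = 20

For t = 12, 18 the conclusion holds.
t = 20: τ(20) = 6; 20 mod 3 = 2.
So t = 20 is the smallest counterexample.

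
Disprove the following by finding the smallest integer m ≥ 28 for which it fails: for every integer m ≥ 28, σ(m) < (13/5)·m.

For m = 28, 29, 30, 31, …, 57, 58, 59 the conclusion holds.
m = 60: σ(60) = 168; 168 ≥ 156.
So m = 60 is the smallest counterexample.

m = 60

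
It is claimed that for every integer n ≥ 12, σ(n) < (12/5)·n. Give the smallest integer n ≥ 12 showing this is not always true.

Check each integer n ≥ 12 in order until the claim fails.
For n = 12, 13, 14, 15, …, 21, 22, 23 the conclusion holds.
n = 24: σ(24) = 60; 60 ≥ 288/5.
Thus n = 24 disproves the claim, and no smaller n works.

n = 24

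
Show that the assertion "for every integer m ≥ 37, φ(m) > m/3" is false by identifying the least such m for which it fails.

m = 42

A counterexample is any integer m ≥ 37 such that the claim fails; we check each in order.
The first 5 eligible values, up to m = 41, all satisfy the conclusion.
m = 42: φ(42) = 12 and 42/3 = 14, so φ(42) ≤ 42/3.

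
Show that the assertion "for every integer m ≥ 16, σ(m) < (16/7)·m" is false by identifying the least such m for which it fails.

Check each integer m ≥ 16 in order until the claim fails.
The first 8 eligible values, up to m = 23, all satisfy the conclusion.
m = 24: σ(24) = 60; 60 ≥ 384/7.
Hence m = 24 is a counterexample.

m = 24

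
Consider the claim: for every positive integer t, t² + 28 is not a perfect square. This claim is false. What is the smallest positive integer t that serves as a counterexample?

t = 6

We need the least positive integer t for which t² + 28 is a perfect square.
For t = 1, 2, 3, 4, 5 the conclusion holds.
t = 6: 6² + 28 = 64 = 8², a perfect square.
Thus t = 6 disproves the claim, and no smaller t works.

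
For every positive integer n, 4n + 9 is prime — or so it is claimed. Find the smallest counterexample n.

n = 3

We need the least positive integer n for which 4n + 9 is not prime.
n = 1: 4n + 9 = 13, prime.
n = 2: 4n + 9 = 17, prime.
n = 3: 4n + 9 = 21 = 3 × 7, composite.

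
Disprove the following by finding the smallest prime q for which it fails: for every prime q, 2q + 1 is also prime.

We need the least prime q for which 2q + 1 is not prime.
q = 2: 2q + 1 = 5, prime.
q = 3: 2q + 1 = 7, prime.
q = 5: 2q + 1 = 11, prime.
q = 7: 2q + 1 = 15 = 3 × 5, not prime.

q = 7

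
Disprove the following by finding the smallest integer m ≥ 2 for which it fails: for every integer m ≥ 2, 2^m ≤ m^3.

m = 10

A counterexample is any integer m ≥ 2 such that 2^m > m^3; we check each in order.
For m = 2, 3, 4, 5, 6, 7, 8, 9 the conclusion holds.
m = 10: 2^m = 1024 and m^3 = 1000, so 1024 > 1000.
Thus m = 10 disproves the claim, and no smaller m works.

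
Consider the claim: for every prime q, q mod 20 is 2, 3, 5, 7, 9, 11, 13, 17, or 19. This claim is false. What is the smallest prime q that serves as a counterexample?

Check each prime q in order until the claim fails.
For q = 2, 3, 5, 7, …, 29, 31, 37 the conclusion holds.
q = 41: 41 mod 20 = 1 — not in {2, 3, 5, 7, 9, 11, 13, 17, 19}.
Thus q = 41 disproves the claim, and no smaller q works.

q = 41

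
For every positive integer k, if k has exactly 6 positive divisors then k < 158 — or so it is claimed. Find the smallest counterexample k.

For k = 12, 18, 20, 28, …, 147, 148, 153 the conclusion holds.
k = 164: τ(164) = 6; 164 ≥ 158.

k = 164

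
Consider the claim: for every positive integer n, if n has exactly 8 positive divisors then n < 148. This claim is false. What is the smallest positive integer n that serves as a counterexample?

We need the least positive integer n for which n has exactly 8 positive divisors but the claim fails.
For n = 24, 30, 40, 42, …, 135, 136, 138 the conclusion holds.
n = 152: τ(152) = 8; 152 ≥ 148.
So n = 152 is the smallest counterexample.

n = 152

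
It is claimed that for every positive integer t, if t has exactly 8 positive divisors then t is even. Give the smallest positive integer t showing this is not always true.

We need the least positive integer t for which t has exactly 8 positive divisors but t is odd.
For t = 24, 30, 40, 42, …, 88, 102, 104 the conclusion holds.
t = 105: divisors of 105: 1, 3, 5, 7, 15, 21, 35, 105; 105 is odd.

t = 105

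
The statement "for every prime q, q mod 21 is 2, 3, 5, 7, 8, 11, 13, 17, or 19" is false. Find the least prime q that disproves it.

Check each prime q in order until the claim fails.
The first 10 eligible values, up to q = 29, all satisfy the conclusion.
q = 31: 31 mod 21 = 10 — not in {2, 3, 5, 7, 8, 11, 13, 17, 19}.

q = 31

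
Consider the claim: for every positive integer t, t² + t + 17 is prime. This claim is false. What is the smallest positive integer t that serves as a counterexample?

t = 16

Check each positive integer t in order until t² + t + 17 is not prime.
The first 15 eligible values, up to t = 15, all satisfy the conclusion.
t = 16: t² + t + 17 = 289 = 17 × 17, composite.
Thus t = 16 disproves the claim, and no smaller t works.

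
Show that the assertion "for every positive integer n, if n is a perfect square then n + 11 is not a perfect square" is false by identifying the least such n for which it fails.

n = 25

A counterexample is any positive integer n such that n is a perfect square but n + 11 is a perfect square; we check each in order.
n = 1: 1 + 11 = 12, not a perfect square.
n = 4: 4 + 11 = 15, not a perfect square.
n = 9: 9 + 11 = 20, not a perfect square.
n = 16: 16 + 11 = 27, not a perfect square.
n = 25: 25 = 5² and 25 + 11 = 36 = 6².
Hence n = 25 is a counterexample.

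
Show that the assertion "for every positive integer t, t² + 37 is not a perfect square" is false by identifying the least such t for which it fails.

t = 18

For t = 1, 2, 3, 4, …, 15, 16, 17 the conclusion holds.
t = 18: 18² + 37 = 361 = 19², a perfect square.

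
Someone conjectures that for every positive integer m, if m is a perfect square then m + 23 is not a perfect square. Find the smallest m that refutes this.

A counterexample is any positive integer m such that m is a perfect square but m + 23 is a perfect square; we check each in order.
The first 10 eligible values, up to m = 100, all satisfy the conclusion.
m = 121: 121 = 11² and 121 + 23 = 144 = 12².
Hence m = 121 is a counterexample.

m = 121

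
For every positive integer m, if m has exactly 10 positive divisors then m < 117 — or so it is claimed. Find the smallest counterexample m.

m = 162

We need the least positive integer m for which m has exactly 10 positive divisors but the claim fails.
For m = 48, 80, 112 the conclusion holds.
m = 162: τ(162) = 10; 162 ≥ 117.
Thus m = 162 disproves the claim, and no smaller m works.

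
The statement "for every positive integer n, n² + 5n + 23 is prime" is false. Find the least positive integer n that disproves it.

We need the least positive integer n for which n² + 5n + 23 is not prime.
For n = 1, 2, 3, 4, …, 11, 12, 13 the conclusion holds.
n = 14: n² + 5n + 23 = 289 = 17 × 17, composite.
Thus n = 14 disproves the claim, and no smaller n works.

n = 14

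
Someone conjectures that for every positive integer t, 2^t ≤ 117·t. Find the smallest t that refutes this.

A counterexample is any positive integer t such that 2^t > 117·t; we check each in order.
The first 10 eligible values, up to t = 10, all satisfy the conclusion.
t = 11: 2^t = 2048 and 117·t = 1287, so 2048 > 1287.

t = 11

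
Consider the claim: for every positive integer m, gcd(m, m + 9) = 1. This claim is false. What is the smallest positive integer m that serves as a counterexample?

Check each positive integer m in order until gcd(m, m + 9) > 1.
m = 1: gcd(1, 10) = 1.
m = 2: gcd(2, 11) = 1.
m = 3: gcd(3, 12) = 3.

m = 3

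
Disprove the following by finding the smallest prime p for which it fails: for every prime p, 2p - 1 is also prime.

p = 2: 2p - 1 = 3, prime.
p = 3: 2p - 1 = 5, prime.
p = 5: 2p - 1 = 9 = 3 × 3, not prime.

p = 5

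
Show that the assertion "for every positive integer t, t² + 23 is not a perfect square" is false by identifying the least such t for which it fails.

Check each positive integer t in order until t² + 23 is a perfect square.
The first 10 eligible values, up to t = 10, all satisfy the conclusion.
t = 11: 11² + 23 = 144 = 12², a perfect square.
So t = 11 is the smallest counterexample.

t = 11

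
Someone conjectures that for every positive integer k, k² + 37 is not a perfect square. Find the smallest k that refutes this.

k = 18

Check each positive integer k in order until k² + 37 is a perfect square.
For k = 1, 2, 3, 4, …, 15, 16, 17 the conclusion holds.
k = 18: 18² + 37 = 361 = 19², a perfect square.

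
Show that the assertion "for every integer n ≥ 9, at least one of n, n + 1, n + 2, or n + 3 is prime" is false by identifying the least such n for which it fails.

We need the least integer n ≥ 9 for which n, n + 1, n + 2, n + 3 are all composite.
For n = 9, 10, 11, 12, …, 21, 22, 23 the conclusion holds.
n = 24: 24 = 2 × 12; 25 = 5 × 5; 26 = 2 × 13; 27 = 3 × 9 — all composite.
Thus n = 24 disproves the claim, and no smaller n works.

n = 24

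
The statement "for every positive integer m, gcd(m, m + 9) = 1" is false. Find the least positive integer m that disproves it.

We need the least positive integer m for which gcd(m, m + 9) > 1.
For m = 1, 2 the conclusion holds.
m = 3: gcd(3, 12) = 3.
Thus m = 3 disproves the claim, and no smaller m works.

m = 3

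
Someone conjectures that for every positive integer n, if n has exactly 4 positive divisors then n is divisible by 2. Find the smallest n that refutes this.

n = 15

A counterexample is any positive integer n such that n has exactly 4 positive divisors but n is not divisible by 2; we check each in order.
n = 6: τ(6) = 4; 6 mod 2 = 0.
n = 8: τ(8) = 4; 8 mod 2 = 0.
n = 10: τ(10) = 4; 10 mod 2 = 0.
n = 14: τ(14) = 4; 14 mod 2 = 0.
n = 15: τ(15) = 4; 15 mod 2 = 1.
Hence n = 15 is a counterexample.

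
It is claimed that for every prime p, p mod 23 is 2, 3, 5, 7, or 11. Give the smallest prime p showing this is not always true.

p = 13

Check each prime p in order until the claim fails.
For p = 2, 3, 5, 7, 11 the conclusion holds.
p = 13: 13 mod 23 = 13 — not in {2, 3, 5, 7, 11}.
Hence p = 13 is a counterexample.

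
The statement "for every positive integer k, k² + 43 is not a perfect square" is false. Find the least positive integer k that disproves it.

For k = 1, 2, 3, 4, …, 18, 19, 20 the conclusion holds.
k = 21: 21² + 43 = 484 = 22², a perfect square.

k = 21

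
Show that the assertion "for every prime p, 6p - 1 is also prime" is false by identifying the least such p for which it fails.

p = 11

We need the least prime p for which 6p - 1 is not prime.
For p = 2, 3, 5, 7 the conclusion holds.
p = 11: 6p - 1 = 65 = 5 × 13, not prime.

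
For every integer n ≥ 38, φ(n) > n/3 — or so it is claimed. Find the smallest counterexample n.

n = 42

A counterexample is any integer n ≥ 38 such that the claim fails; we check each in order.
n = 38: φ(38) = 18 and 38/3 = 38/3, so φ(38) > 38/3.
n = 39: φ(39) = 24 and 39/3 = 13, so φ(39) > 39/3.
n = 40: φ(40) = 16 and 40/3 = 40/3, so φ(40) > 40/3.
n = 41: φ(41) = 40 and 41/3 = 41/3, so φ(41) > 41/3.
n = 42: φ(42) = 12 and 42/3 = 14, so φ(42) ≤ 42/3.
Thus n = 42 disproves the claim, and no smaller n works.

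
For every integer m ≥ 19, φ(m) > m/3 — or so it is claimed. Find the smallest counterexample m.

We need the least integer m ≥ 19 for which the claim fails.
m = 19: φ(19) = 18 and 19/3 = 19/3, so φ(19) > 19/3.
m = 20: φ(20) = 8 and 20/3 = 20/3, so φ(20) > 20/3.
m = 21: φ(21) = 12 and 21/3 = 7, so φ(21) > 21/3.
m = 22: φ(22) = 10 and 22/3 = 22/3, so φ(22) > 22/3.
m = 23: φ(23) = 22 and 23/3 = 23/3, so φ(23) > 23/3.
m = 24: φ(24) = 8 and 24/3 = 8, so φ(24) ≤ 24/3.
Thus m = 24 disproves the claim, and no smaller m works.

m = 24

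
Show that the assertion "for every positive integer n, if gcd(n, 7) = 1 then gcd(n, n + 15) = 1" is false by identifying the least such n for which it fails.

n = 3

For n = 1, 2 the conclusion holds.
n = 3: gcd(3, 18) = 3.
Hence n = 3 is a counterexample.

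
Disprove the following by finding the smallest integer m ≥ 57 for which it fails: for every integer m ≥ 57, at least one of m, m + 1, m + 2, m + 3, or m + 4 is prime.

m = 62

A counterexample is any integer m ≥ 57 such that m, m + 1, m + 2, m + 3, m + 4 are all composite; we check each in order.
m = 57: 59 is prime.
m = 58: 59 is prime.
m = 59: 59 is prime.
m = 60: 61 is prime.
m = 61: 61 is prime.
m = 62: 62 = 2 × 31; 63 = 3 × 21; 64 = 2 × 32; 65 = 5 × 13; 66 = 2 × 33 — all composite.
Hence m = 62 is a counterexample.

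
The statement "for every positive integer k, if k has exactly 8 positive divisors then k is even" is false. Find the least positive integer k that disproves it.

A counterexample is any positive integer k such that k has exactly 8 positive divisors but k is odd; we check each in order.
For k = 24, 30, 40, 42, …, 88, 102, 104 the conclusion holds.
k = 105: divisors of 105: 1, 3, 5, 7, 15, 21, 35, 105; 105 is odd.

k = 105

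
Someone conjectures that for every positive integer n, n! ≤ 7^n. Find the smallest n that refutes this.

A counterexample is any positive integer n such that n! > 7^n; we check each in order.
For n = 1, 2, 3, 4, …, 14, 15, 16 the conclusion holds.
n = 17: n! = 355687428096000 and 7^n = 232630513987207, so 355687428096000 > 232630513987207.

n = 17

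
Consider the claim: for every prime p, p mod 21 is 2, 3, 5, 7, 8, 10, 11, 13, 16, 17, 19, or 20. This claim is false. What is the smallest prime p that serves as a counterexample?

p = 43

For p = 2, 3, 5, 7, …, 31, 37, 41 the conclusion holds.
p = 43: 43 mod 21 = 1 — not in {2, 3, 5, 7, 8, 10, 11, 13, 16, 17, 19, 20}.
So p = 43 is the smallest counterexample.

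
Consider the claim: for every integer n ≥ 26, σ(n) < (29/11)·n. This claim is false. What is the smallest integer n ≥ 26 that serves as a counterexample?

n = 60

Check each integer n ≥ 26 in order until the claim fails.
For n = 26, 27, 28, 29, …, 57, 58, 59 the conclusion holds.
n = 60: σ(60) = 168; 168 ≥ 1740/11.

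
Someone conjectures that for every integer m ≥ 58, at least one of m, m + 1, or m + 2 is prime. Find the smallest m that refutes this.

A counterexample is any integer m ≥ 58 such that m, m + 1, m + 2 are all composite; we check each in order.
m = 58: 59 is prime.
m = 59: 59 is prime.
m = 60: 61 is prime.
m = 61: 61 is prime.
m = 62: 62 = 2 × 31; 63 = 3 × 21; 64 = 2 × 32 — all composite.
Hence m = 62 is a counterexample.

m = 62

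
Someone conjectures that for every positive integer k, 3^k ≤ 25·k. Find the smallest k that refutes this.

k = 5

The first 4 eligible values, up to k = 4, all satisfy the conclusion.
k = 5: 3^k = 243 and 25·k = 125, so 243 > 125.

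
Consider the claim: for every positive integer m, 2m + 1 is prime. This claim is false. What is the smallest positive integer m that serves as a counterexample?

m = 4

Check each positive integer m in order until 2m + 1 is not prime.
For m = 1, 2, 3 the conclusion holds.
m = 4: 2m + 1 = 9 = 3 × 3, composite.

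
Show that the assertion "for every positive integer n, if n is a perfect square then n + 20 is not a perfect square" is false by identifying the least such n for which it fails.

A counterexample is any positive integer n such that n is a perfect square but n + 20 is a perfect square; we check each in order.
For n = 1, 4, 9 the conclusion holds.
n = 16: 16 = 4² and 16 + 20 = 36 = 6².
Thus n = 16 disproves the claim, and no smaller n works.

n = 16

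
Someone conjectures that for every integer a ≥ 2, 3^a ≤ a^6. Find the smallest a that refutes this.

For a = 2, 3, 4, 5, …, 12, 13, 14 the conclusion holds.
a = 15: 3^a = 14348907 and a^6 = 11390625, so 14348907 > 11390625.
Hence a = 15 is a counterexample.

a = 15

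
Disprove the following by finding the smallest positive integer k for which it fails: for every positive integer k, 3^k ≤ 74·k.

Check each positive integer k in order until 3^k > 74·k.
The first 5 eligible values, up to k = 5, all satisfy the conclusion.
k = 6: 3^k = 729 and 74·k = 444, so 729 > 444.

k = 6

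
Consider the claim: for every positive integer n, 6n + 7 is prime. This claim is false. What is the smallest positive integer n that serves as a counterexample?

n = 3

We need the least positive integer n for which 6n + 7 is not prime.
n = 1: 6n + 7 = 13, prime.
n = 2: 6n + 7 = 19, prime.
n = 3: 6n + 7 = 25 = 5 × 5, composite.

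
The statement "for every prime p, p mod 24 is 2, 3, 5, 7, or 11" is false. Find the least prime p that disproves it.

The first 5 eligible values, up to p = 11, all satisfy the conclusion.
p = 13: 13 mod 24 = 13 — not in {2, 3, 5, 7, 11}.
Hence p = 13 is a counterexample.

p = 13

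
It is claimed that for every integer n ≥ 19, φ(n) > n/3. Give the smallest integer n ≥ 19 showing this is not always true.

n = 24

We need the least integer n ≥ 19 for which the claim fails.
n = 19: φ(19) = 18 and 19/3 = 19/3, so φ(19) > 19/3.
n = 20: φ(20) = 8 and 20/3 = 20/3, so φ(20) > 20/3.
n = 21: φ(21) = 12 and 21/3 = 7, so φ(21) > 21/3.
n = 22: φ(22) = 10 and 22/3 = 22/3, so φ(22) > 22/3.
n = 23: φ(23) = 22 and 23/3 = 23/3, so φ(23) > 23/3.
n = 24: φ(24) = 8 and 24/3 = 8, so φ(24) ≤ 24/3.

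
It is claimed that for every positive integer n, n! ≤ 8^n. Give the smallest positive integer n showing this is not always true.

Check each positive integer n in order until n! > 8^n.
For n = 1, 2, 3, 4, …, 17, 18, 19 the conclusion holds.
n = 20: n! = 2432902008176640000 and 8^n = 1152921504606846976, so 2432902008176640000 > 1152921504606846976.
Hence n = 20 is a counterexample.

n = 20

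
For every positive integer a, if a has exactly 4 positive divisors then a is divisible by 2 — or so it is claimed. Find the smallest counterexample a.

A counterexample is any positive integer a such that a has exactly 4 positive divisors but a is not divisible by 2; we check each in order.
For a = 6, 8, 10, 14 the conclusion holds.
a = 15: τ(15) = 4; 15 mod 2 = 1.
Thus a = 15 disproves the claim, and no smaller a works.

a = 15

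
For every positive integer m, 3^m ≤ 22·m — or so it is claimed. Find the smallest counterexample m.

Check each positive integer m in order until 3^m > 22·m.
The first 4 eligible values, up to m = 4, all satisfy the conclusion.
m = 5: 3^m = 243 and 22·m = 110, so 243 > 110.
Hence m = 5 is a counterexample.

m = 5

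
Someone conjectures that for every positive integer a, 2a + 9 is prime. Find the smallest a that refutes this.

Check each positive integer a in order until 2a + 9 is not prime.
a = 1: 2a + 9 = 11, prime.
a = 2: 2a + 9 = 13, prime.
a = 3: 2a + 9 = 15 = 3 × 5, composite.
Hence a = 3 is a counterexample.

a = 3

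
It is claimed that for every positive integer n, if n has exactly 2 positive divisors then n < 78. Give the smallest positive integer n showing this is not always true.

A counterexample is any positive integer n such that n has exactly 2 positive divisors but the claim fails; we check each in order.
The first 21 eligible values, up to n = 73, all satisfy the conclusion.
n = 79: τ(79) = 2; 79 ≥ 78.
Hence n = 79 is a counterexample.

n = 79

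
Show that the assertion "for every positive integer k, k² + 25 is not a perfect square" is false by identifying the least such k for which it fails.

k = 12

Check each positive integer k in order until k² + 25 is a perfect square.
For k = 1, 2, 3, 4, …, 9, 10, 11 the conclusion holds.
k = 12: 12² + 25 = 169 = 13², a perfect square.
Hence k = 12 is a counterexample.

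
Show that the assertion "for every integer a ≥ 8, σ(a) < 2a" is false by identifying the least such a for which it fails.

a = 12

We need the least integer a ≥ 8 for which the claim fails.
For a = 8, 9, 10, 11 the conclusion holds.
a = 12: σ(12) = 28; 28 ≥ 24.
So a = 12 is the smallest counterexample.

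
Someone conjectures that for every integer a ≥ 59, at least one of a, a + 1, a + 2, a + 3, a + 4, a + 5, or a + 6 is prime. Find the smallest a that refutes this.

a = 90

We need the least integer a ≥ 59 for which a, a + 1, a + 2, a + 3, a + 4, a + 5, a + 6 are all composite.
The first 31 eligible values, up to a = 89, all satisfy the conclusion.
a = 90: 90 = 2 × 45; 91 = 7 × 13; 92 = 2 × 46; 93 = 3 × 31; 94 = 2 × 47; 95 = 5 × 19; 96 = 2 × 48 — all composite.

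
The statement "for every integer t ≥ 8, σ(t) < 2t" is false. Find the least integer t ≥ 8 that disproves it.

t = 12

Check each integer t ≥ 8 in order until the claim fails.
The first 4 eligible values, up to t = 11, all satisfy the conclusion.
t = 12: σ(12) = 28; 28 ≥ 24.
Hence t = 12 is a counterexample.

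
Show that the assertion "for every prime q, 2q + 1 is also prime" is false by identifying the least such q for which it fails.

q = 7

q = 2: 2q + 1 = 5, prime.
q = 3: 2q + 1 = 7, prime.
q = 5: 2q + 1 = 11, prime.
q = 7: 2q + 1 = 15 = 3 × 5, not prime.
Hence q = 7 is a counterexample.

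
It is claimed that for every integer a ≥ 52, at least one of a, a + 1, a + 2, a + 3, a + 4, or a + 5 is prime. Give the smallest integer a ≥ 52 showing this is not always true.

a = 90

We need the least integer a ≥ 52 for which a, a + 1, a + 2, a + 3, a + 4, a + 5 are all composite.
For a = 52, 53, 54, 55, …, 87, 88, 89 the conclusion holds.
a = 90: 90 = 2 × 45; 91 = 7 × 13; 92 = 2 × 46; 93 = 3 × 31; 94 = 2 × 47; 95 = 5 × 19 — all composite.
Thus a = 90 disproves the claim, and no smaller a works.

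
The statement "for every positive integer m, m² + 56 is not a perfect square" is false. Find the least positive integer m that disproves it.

We need the least positive integer m for which m² + 56 is a perfect square.
For m = 1, 2, 3, 4 the conclusion holds.
m = 5: 5² + 56 = 81 = 9², a perfect square.

m = 5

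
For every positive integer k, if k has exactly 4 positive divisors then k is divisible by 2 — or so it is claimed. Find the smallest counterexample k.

k = 15

k = 6: τ(6) = 4; 6 mod 2 = 0.
k = 8: τ(8) = 4; 8 mod 2 = 0.
k = 10: τ(10) = 4; 10 mod 2 = 0.
k = 14: τ(14) = 4; 14 mod 2 = 0.
k = 15: τ(15) = 4; 15 mod 2 = 1.
Thus k = 15 disproves the claim, and no smaller k works.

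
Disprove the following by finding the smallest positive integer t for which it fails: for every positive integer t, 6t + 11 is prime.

A counterexample is any positive integer t such that 6t + 11 is not prime; we check each in order.
For t = 1, 2, 3 the conclusion holds.
t = 4: 6t + 11 = 35 = 5 × 7, composite.
Thus t = 4 disproves the claim, and no smaller t works.

t = 4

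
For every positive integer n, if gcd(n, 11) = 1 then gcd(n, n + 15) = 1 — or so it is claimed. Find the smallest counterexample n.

n = 3

Check each positive integer n in order until gcd(n, 11) = 1 but gcd(n, n + 15) > 1.
For n = 1, 2 the conclusion holds.
n = 3: gcd(3, 18) = 3.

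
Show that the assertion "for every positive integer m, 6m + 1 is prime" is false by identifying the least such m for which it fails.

m = 1: 6m + 1 = 7, prime.
m = 2: 6m + 1 = 13, prime.
m = 3: 6m + 1 = 19, prime.
m = 4: 6m + 1 = 25 = 5 × 5, composite.
Hence m = 4 is a counterexample.

m = 4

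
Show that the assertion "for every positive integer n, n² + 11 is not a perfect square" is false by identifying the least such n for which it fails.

We need the least positive integer n for which n² + 11 is a perfect square.
n = 1: 1² + 11 = 12, not a perfect square.
n = 2: 2² + 11 = 15, not a perfect square.
n = 3: 3² + 11 = 20, not a perfect square.
n = 4: 4² + 11 = 27, not a perfect square.
n = 5: 5² + 11 = 36 = 6², a perfect square.

n = 5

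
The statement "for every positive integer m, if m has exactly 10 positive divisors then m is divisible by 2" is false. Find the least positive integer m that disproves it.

m = 405

The first 9 eligible values, up to m = 368, all satisfy the conclusion.
m = 405: τ(405) = 10; 405 mod 2 = 1.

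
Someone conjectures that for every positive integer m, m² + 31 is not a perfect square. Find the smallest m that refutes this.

m = 15

We need the least positive integer m for which m² + 31 is a perfect square.
For m = 1, 2, 3, 4, …, 12, 13, 14 the conclusion holds.
m = 15: 15² + 31 = 256 = 16², a perfect square.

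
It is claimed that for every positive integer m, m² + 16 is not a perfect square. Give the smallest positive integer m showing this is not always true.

m = 3

Check each positive integer m in order until m² + 16 is a perfect square.
For m = 1, 2 the conclusion holds.
m = 3: 3² + 16 = 25 = 5², a perfect square.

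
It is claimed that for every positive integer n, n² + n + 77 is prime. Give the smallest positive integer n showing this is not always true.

A counterexample is any positive integer n such that n² + n + 77 is not prime; we check each in order.
n = 1: n² + n + 77 = 79, prime.
n = 2: n² + n + 77 = 83, prime.
n = 3: n² + n + 77 = 89, prime.
n = 4: n² + n + 77 = 97, prime.
n = 5: n² + n + 77 = 107, prime.
n = 6: n² + n + 77 = 119 = 7 × 17, composite.
Hence n = 6 is a counterexample.

n = 6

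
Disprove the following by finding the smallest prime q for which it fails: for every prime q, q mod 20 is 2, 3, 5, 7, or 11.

q = 13

Check each prime q in order until the claim fails.
For q = 2, 3, 5, 7, 11 the conclusion holds.
q = 13: 13 mod 20 = 13 — not in {2, 3, 5, 7, 11}.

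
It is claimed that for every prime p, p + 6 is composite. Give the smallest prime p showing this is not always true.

p = 5

We need the least prime p for which p + 6 is prime.
p = 2: p + 6 = 8 = 2 × 4, composite.
p = 3: p + 6 = 9 = 3 × 3, composite.
p = 5: p + 6 = 11, prime — not composite.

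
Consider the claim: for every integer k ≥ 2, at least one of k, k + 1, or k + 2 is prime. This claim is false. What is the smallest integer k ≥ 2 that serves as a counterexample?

k = 8

We need the least integer k ≥ 2 for which k, k + 1, k + 2 are all composite.
For k = 2, 3, 4, 5, 6, 7 the conclusion holds.
k = 8: 8 = 2 × 4; 9 = 3 × 3; 10 = 2 × 5 — all composite.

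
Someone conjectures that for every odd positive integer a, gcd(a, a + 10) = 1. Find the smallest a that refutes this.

Check each odd positive integer a in order until gcd(a, a + 10) > 1.
For a = 1, 3 the conclusion holds.
a = 5: gcd(5, 15) = 5.
Thus a = 5 disproves the claim, and no smaller a works.

a = 5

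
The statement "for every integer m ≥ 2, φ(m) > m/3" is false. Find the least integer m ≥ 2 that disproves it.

m = 6

A counterexample is any integer m ≥ 2 such that the claim fails; we check each in order.
The first 4 eligible values, up to m = 5, all satisfy the conclusion.
m = 6: φ(6) = 2 and 6/3 = 2, so φ(6) ≤ 6/3.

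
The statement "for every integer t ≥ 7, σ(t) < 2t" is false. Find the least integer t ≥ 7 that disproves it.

A counterexample is any integer t ≥ 7 such that the claim fails; we check each in order.
The first 5 eligible values, up to t = 11, all satisfy the conclusion.
t = 12: σ(12) = 28; 28 ≥ 24.
So t = 12 is the smallest counterexample.

t = 12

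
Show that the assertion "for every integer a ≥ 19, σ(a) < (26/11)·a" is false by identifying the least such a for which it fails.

a = 24

We need the least integer a ≥ 19 for which the claim fails.
For a = 19, 20, 21, 22, 23 the conclusion holds.
a = 24: σ(24) = 60; 60 ≥ 624/11.
Thus a = 24 disproves the claim, and no smaller a works.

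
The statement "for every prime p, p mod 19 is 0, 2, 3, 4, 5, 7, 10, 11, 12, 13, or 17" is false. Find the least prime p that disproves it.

A counterexample is any prime p such that the claim fails; we check each in order.
For p = 2, 3, 5, 7, …, 23, 29, 31 the conclusion holds.
p = 37: 37 mod 19 = 18 — not in {0, 2, 3, 4, 5, 7, 10, 11, 12, 13, 17}.
So p = 37 is the smallest counterexample.

p = 37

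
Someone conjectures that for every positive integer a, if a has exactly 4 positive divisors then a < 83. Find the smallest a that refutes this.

Check each positive integer a in order until a has exactly 4 positive divisors but the claim fails.
For a = 6, 8, 10, 14, …, 74, 77, 82 the conclusion holds.
a = 85: τ(85) = 4; 85 ≥ 83.

a = 85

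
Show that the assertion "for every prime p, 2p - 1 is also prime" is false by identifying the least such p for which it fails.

p = 5

Check each prime p in order until 2p - 1 is not prime.
p = 2: 2p - 1 = 3, prime.
p = 3: 2p - 1 = 5, prime.
p = 5: 2p - 1 = 9 = 3 × 3, not prime.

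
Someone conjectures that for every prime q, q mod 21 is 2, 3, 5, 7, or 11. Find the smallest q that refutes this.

q = 13

Check each prime q in order until the claim fails.
For q = 2, 3, 5, 7, 11 the conclusion holds.
q = 13: 13 mod 21 = 13 — not in {2, 3, 5, 7, 11}.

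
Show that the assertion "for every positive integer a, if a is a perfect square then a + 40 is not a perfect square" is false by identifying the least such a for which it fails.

a = 9

a = 1: 1 + 40 = 41, not a perfect square.
a = 4: 4 + 40 = 44, not a perfect square.
a = 9: 9 = 3² and 9 + 40 = 49 = 7².
Thus a = 9 disproves the claim, and no smaller a works.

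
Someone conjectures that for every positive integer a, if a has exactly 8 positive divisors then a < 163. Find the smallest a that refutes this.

a = 165

We need the least positive integer a for which a has exactly 8 positive divisors but the claim fails.
The first 22 eligible values, up to a = 154, all satisfy the conclusion.
a = 165: τ(165) = 8; 165 ≥ 163.
Thus a = 165 disproves the claim, and no smaller a works.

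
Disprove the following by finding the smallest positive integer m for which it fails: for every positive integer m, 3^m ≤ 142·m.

We need the least positive integer m for which 3^m > 142·m.
The first 6 eligible values, up to m = 6, all satisfy the conclusion.
m = 7: 3^m = 2187 and 142·m = 994, so 2187 > 994.
Thus m = 7 disproves the claim, and no smaller m works.

m = 7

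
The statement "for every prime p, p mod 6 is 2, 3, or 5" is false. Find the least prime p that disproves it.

p = 7

We need the least prime p for which the claim fails.
p = 2: 2 mod 6 = 2.
p = 3: 3 mod 6 = 3.
p = 5: 5 mod 6 = 5.
p = 7: 7 mod 6 = 1 — not in {2, 3, 5}.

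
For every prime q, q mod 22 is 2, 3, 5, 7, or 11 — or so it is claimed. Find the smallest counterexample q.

q = 13

A counterexample is any prime q such that the claim fails; we check each in order.
The first 5 eligible values, up to q = 11, all satisfy the conclusion.
q = 13: 13 mod 22 = 13 — not in {2, 3, 5, 7, 11}.
Thus q = 13 disproves the claim, and no smaller q works.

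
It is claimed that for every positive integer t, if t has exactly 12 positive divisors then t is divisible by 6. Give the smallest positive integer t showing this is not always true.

The first 8 eligible values, up to t = 132, all satisfy the conclusion.
t = 140: τ(140) = 12; 140 mod 6 = 2.

t = 140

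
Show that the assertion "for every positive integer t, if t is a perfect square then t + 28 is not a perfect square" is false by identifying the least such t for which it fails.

Check each positive integer t in order until t is a perfect square but t + 28 is a perfect square.
For t = 1, 4, 9, 16, 25 the conclusion holds.
t = 36: 36 = 6² and 36 + 28 = 64 = 8².
Thus t = 36 disproves the claim, and no smaller t works.

t = 36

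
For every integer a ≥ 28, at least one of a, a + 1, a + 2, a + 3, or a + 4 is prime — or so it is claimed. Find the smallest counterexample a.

a = 32

We need the least integer a ≥ 28 for which a, a + 1, a + 2, a + 3, a + 4 are all composite.
The first 4 eligible values, up to a = 31, all satisfy the conclusion.
a = 32: 32 = 2 × 16; 33 = 3 × 11; 34 = 2 × 17; 35 = 5 × 7; 36 = 2 × 18 — all composite.
Hence a = 32 is a counterexample.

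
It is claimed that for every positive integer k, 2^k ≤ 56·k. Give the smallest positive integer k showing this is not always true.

k = 9

Check each positive integer k in order until 2^k > 56·k.
k = 1: 2^k = 2 and 56·k = 56, so 2 ≤ 56.
k = 2: 2^k = 4 and 56·k = 112, so 4 ≤ 112.
k = 3: 2^k = 8 and 56·k = 168, so 8 ≤ 168.
k = 4: 2^k = 16 and 56·k = 224, so 16 ≤ 224.
k = 5: 2^k = 32 and 56·k = 280, so 32 ≤ 280.
k = 6: 2^k = 64 and 56·k = 336, so 64 ≤ 336.
k = 7: 2^k = 128 and 56·k = 392, so 128 ≤ 392.
k = 8: 2^k = 256 and 56·k = 448, so 256 ≤ 448.
k = 9: 2^k = 512 and 56·k = 504, so 512 > 504.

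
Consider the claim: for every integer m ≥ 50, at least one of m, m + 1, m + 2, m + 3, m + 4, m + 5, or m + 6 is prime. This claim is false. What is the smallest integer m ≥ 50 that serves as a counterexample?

The first 40 eligible values, up to m = 89, all satisfy the conclusion.
m = 90: 90 = 2 × 45; 91 = 7 × 13; 92 = 2 × 46; 93 = 3 × 31; 94 = 2 × 47; 95 = 5 × 19; 96 = 2 × 48 — all composite.

m = 90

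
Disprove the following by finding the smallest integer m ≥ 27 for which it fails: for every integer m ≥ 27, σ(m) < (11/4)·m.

m = 60

A counterexample is any integer m ≥ 27 such that the claim fails; we check each in order.
The first 33 eligible values, up to m = 59, all satisfy the conclusion.
m = 60: σ(60) = 168; 168 ≥ 165.
Hence m = 60 is a counterexample.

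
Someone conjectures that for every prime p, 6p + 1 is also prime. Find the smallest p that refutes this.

p = 2: 6p + 1 = 13, prime.
p = 3: 6p + 1 = 19, prime.
p = 5: 6p + 1 = 31, prime.
p = 7: 6p + 1 = 43, prime.
p = 11: 6p + 1 = 67, prime.
p = 13: 6p + 1 = 79, prime.
p = 17: 6p + 1 = 103, prime.
p = 19: 6p + 1 = 115 = 5 × 23, not prime.
So p = 19 is the smallest counterexample.

p = 19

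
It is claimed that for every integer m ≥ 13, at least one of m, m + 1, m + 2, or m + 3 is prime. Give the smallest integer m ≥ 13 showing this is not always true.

m = 24

We need the least integer m ≥ 13 for which m, m + 1, m + 2, m + 3 are all composite.
The first 11 eligible values, up to m = 23, all satisfy the conclusion.
m = 24: 24 = 2 × 12; 25 = 5 × 5; 26 = 2 × 13; 27 = 3 × 9 — all composite.
Hence m = 24 is a counterexample.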